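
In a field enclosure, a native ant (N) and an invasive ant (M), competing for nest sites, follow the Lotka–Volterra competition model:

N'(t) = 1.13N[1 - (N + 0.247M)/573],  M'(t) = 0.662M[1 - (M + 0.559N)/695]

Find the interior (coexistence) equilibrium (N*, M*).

N* ≈ 466, M* ≈ 435

Setting both brackets to zero gives the nullclines N + 0.247M = 573 and 0.559N + M = 695.
Substituting M = 695 - 0.559N into the first: N(1 - 0.247·0.559) = 573 - 0.247·695.
So N* = 401/0.862 = 466, and then M* = 695 - 0.559·466 = 435.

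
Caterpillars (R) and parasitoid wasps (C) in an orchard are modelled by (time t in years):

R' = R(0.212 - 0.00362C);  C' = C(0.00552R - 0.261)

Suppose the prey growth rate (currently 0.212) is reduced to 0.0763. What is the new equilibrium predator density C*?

C* ≈ 21.1

At the interior fixed point, setting dR/dt = 0 with R > 0 fixes C* = (prey growth rate)/(RC coefficient) — independent of the other coefficients.
With the change, C* = 0.0763/0.00362 = 21.1; it falls from 58.6.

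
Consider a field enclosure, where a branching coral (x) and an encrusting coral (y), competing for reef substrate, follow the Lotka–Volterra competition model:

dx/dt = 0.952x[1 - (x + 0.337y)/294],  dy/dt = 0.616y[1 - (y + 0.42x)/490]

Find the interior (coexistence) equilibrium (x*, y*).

Setting both brackets to zero gives the nullclines x + 0.337y = 294 and 0.42x + y = 490.
Substituting y = 490 - 0.42x into the first: x(1 - 0.337·0.42) = 294 - 0.337·490.
So x* = 129/0.858 = 150, and then y* = 490 - 0.42·150 = 427.

x* ≈ 150, y* ≈ 427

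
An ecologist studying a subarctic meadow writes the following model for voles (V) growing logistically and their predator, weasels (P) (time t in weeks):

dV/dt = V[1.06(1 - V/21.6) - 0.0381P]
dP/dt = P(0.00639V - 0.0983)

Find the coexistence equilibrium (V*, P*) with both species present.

V* ≈ 15.4, P* ≈ 8.01

From dP/dt = 0 with P > 0: 0.00639V* = 0.0983, so V* = 15.4.
Substitute into dV/dt = 0: 1.06(1 - 15.4/21.6) = 0.0381P*.
The bracket is 0.288, giving P* = 0.305/0.0381 = 8.01.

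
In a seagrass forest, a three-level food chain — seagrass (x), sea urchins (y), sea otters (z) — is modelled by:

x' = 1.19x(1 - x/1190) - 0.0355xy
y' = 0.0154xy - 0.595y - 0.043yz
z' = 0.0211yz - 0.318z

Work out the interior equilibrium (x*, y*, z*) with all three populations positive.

x* ≈ 655, y* ≈ 15.1, z* ≈ 221

From dz/dt = 0: 0.0211y* = 0.318, so y* = 15.1.
From dx/dt = 0: 1.19(1 - x*/1190) = 0.0355·15.1, giving x* = 1190·(1 - 0.45) = 655.
From dy/dt = 0: 0.0154·655 - 0.595 = 0.043z*, so z* = 9.49/0.043 = 221.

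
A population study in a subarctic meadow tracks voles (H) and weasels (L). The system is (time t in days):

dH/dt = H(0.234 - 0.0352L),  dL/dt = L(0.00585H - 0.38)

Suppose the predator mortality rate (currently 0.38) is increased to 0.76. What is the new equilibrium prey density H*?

At the interior fixed point, setting dL/dt = 0 with L > 0 fixes H* = (predator death rate)/(HL coefficient) — independent of the other coefficients.
With the change, H* = 0.76/0.00585 = 130; it rises from 65.

H* ≈ 130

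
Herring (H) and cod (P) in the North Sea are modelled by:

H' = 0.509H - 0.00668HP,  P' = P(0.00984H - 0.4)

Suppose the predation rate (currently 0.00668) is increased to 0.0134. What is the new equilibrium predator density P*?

At the interior fixed point, setting dH/dt = 0 with H > 0 fixes P* = (prey growth rate)/(HP coefficient) — independent of the other coefficients.
With the change, P* = 0.509/0.0134 = 38; it falls from 76.2.

P* ≈ 38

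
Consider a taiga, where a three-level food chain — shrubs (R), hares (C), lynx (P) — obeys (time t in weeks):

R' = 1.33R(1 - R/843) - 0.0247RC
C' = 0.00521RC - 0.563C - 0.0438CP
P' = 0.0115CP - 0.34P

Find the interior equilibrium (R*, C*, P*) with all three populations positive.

R* ≈ 380, C* ≈ 29.6, P* ≈ 32.4

From dP/dt = 0: 0.0115C* = 0.34, so C* = 29.6.
From dR/dt = 0: 1.33(1 - R*/843) = 0.0247·29.6, giving R* = 843·(1 - 0.549) = 380.
From dC/dt = 0: 0.00521·380 - 0.563 = 0.0438P*, so P* = 1.42/0.0438 = 32.4.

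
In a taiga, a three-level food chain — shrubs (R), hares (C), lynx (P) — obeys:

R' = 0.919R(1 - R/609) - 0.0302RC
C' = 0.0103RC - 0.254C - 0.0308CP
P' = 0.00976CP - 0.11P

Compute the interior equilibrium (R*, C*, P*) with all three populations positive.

From dP/dt = 0: 0.00976C* = 0.11, so C* = 11.3.
From dR/dt = 0: 0.919(1 - R*/609) = 0.0302·11.3, giving R* = 609·(1 - 0.37) = 383.
From dC/dt = 0: 0.0103·383 - 0.254 = 0.0308P*, so P* = 3.7/0.0308 = 120.

R* ≈ 383, C* ≈ 11.3, P* ≈ 120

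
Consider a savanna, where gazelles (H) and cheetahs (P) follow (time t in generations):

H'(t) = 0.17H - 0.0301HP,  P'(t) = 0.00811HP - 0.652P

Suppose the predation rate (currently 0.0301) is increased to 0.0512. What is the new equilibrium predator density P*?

P* ≈ 3.32

At the interior fixed point, setting dH/dt = 0 with H > 0 fixes P* = (prey growth rate)/(HP coefficient) — independent of the other coefficients.
With the change, P* = 0.17/0.0512 = 3.32; it falls from 5.65.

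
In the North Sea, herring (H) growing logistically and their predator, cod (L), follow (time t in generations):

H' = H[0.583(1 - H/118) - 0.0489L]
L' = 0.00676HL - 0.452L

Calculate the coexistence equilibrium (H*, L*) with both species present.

From dL/dt = 0 with L > 0: 0.00676H* = 0.452, so H* = 66.9.
Substitute into dH/dt = 0: 0.583(1 - 66.9/118) = 0.0489L*.
The bracket is 0.433, giving L* = 0.253/0.0489 = 5.17.

H* ≈ 66.9, L* ≈ 5.17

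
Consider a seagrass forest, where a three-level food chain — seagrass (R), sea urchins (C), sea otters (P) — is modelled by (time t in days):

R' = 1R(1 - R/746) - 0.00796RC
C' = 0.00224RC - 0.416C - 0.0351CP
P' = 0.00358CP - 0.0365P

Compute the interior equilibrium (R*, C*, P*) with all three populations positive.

From dP/dt = 0: 0.00358C* = 0.0365, so C* = 10.2.
From dR/dt = 0: 1(1 - R*/746) = 0.00796·10.2, giving R* = 746·(1 - 0.0812) = 685.
From dC/dt = 0: 0.00224·685 - 0.416 = 0.0351P*, so P* = 1.12/0.0351 = 31.9.

R* ≈ 685, C* ≈ 10.2, P* ≈ 31.9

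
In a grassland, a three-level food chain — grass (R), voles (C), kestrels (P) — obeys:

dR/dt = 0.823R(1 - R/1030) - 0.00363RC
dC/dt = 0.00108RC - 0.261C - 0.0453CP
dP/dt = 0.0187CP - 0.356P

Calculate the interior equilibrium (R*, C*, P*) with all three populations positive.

R* ≈ 944, C* ≈ 19, P* ≈ 16.7

From dP/dt = 0: 0.0187C* = 0.356, so C* = 19.
From dR/dt = 0: 0.823(1 - R*/1030) = 0.00363·19, giving R* = 1030·(1 - 0.084) = 944.
From dC/dt = 0: 0.00108·944 - 0.261 = 0.0453P*, so P* = 0.758/0.0453 = 16.7.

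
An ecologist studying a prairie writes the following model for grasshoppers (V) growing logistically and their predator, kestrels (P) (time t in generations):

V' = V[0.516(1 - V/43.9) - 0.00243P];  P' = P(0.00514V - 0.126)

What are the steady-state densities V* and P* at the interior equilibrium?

V* ≈ 24.5, P* ≈ 93.8

From dP/dt = 0 with P > 0: 0.00514V* = 0.126, so V* = 24.5.
Substitute into dV/dt = 0: 0.516(1 - 24.5/43.9) = 0.00243P*.
The bracket is 0.442, giving P* = 0.228/0.00243 = 93.8.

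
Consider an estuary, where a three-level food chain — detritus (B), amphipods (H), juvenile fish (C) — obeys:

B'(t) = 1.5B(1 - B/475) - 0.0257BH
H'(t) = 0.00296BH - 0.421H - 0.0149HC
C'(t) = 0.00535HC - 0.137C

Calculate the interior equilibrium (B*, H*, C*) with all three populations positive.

B* ≈ 267, H* ≈ 25.6, C* ≈ 24.7

From dC/dt = 0: 0.00535H* = 0.137, so H* = 25.6.
From dB/dt = 0: 1.5(1 - B*/475) = 0.0257·25.6, giving B* = 475·(1 - 0.439) = 267.
From dH/dt = 0: 0.00296·267 - 0.421 = 0.0149C*, so C* = 0.368/0.0149 = 24.7.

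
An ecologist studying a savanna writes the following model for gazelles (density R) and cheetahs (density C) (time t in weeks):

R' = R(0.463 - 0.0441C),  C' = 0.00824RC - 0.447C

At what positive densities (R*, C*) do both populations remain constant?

R* ≈ 54.2, C* ≈ 10.5

Set dC/dt = 0 with C > 0: 0.00824R - 0.447 = 0, so R* = 0.447/0.00824 = 54.2.
Set dR/dt = 0 with R > 0: 0.463 - 0.0441C = 0, so C* = 0.463/0.0441 = 10.5.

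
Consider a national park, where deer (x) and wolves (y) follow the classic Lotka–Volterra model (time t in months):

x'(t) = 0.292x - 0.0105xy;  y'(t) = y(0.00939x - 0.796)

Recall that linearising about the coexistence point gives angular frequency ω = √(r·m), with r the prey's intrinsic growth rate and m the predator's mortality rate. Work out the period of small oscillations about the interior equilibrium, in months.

T ≈ 13 months

Here r = 0.292 and m = 0.796, so r·m = 0.232.
ω = √0.232 = 0.482 per month, hence T = 2π/ω ≈ 13 months.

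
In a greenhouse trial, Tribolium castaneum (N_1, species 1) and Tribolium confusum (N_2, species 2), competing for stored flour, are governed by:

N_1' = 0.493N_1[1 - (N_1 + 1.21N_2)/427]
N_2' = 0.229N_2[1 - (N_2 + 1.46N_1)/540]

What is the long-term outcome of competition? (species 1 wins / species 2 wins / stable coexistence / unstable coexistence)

Compare the nullcline intercepts: K1/α12 = 427/1.21 = 353 < K2 = 540; K2/α21 = 540/1.46 = 370 < K1 = 427.
Since both are reversed, neither can invade when rare; the interior point is a saddle.

unstable coexistence (outcome depends on initial conditions)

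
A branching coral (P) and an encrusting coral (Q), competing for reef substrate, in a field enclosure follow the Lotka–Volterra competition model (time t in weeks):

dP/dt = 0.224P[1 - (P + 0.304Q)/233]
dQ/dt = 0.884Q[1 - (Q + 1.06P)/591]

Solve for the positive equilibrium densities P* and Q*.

Setting both brackets to zero gives the nullclines P + 0.304Q = 233 and 1.06P + Q = 591.
Substituting Q = 591 - 1.06P into the first: P(1 - 0.304·1.06) = 233 - 0.304·591.
So P* = 53.3/0.678 = 78.7, and then Q* = 591 - 1.06·78.7 = 508.

P* ≈ 78.7, Q* ≈ 508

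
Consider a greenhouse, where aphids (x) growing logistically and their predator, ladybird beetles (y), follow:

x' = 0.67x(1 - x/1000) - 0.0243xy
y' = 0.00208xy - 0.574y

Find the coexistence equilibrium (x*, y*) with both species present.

From dy/dt = 0 with y > 0: 0.00208x* = 0.574, so x* = 276.
Substitute into dx/dt = 0: 0.67(1 - 276/1000) = 0.0243y*.
The bracket is 0.724, giving y* = 0.485/0.0243 = 20.

x* ≈ 276, y* ≈ 20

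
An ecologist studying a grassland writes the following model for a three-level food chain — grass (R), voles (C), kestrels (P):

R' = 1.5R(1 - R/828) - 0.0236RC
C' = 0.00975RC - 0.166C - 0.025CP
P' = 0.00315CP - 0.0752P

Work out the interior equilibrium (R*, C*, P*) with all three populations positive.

R* ≈ 517, C* ≈ 23.9, P* ≈ 195

From dP/dt = 0: 0.00315C* = 0.0752, so C* = 23.9.
From dR/dt = 0: 1.5(1 - R*/828) = 0.0236·23.9, giving R* = 828·(1 - 0.376) = 517.
From dC/dt = 0: 0.00975·517 - 0.166 = 0.025P*, so P* = 4.87/0.025 = 195.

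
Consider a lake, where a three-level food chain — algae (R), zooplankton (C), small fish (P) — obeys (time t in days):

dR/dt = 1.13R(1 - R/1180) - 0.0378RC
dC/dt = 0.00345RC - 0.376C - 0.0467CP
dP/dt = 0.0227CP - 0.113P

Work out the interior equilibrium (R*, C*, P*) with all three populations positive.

From dP/dt = 0: 0.0227C* = 0.113, so C* = 4.98.
From dR/dt = 0: 1.13(1 - R*/1180) = 0.0378·4.98, giving R* = 1180·(1 - 0.167) = 984.
From dC/dt = 0: 0.00345·984 - 0.376 = 0.0467P*, so P* = 3.02/0.0467 = 64.6.

R* ≈ 984, C* ≈ 4.98, P* ≈ 64.6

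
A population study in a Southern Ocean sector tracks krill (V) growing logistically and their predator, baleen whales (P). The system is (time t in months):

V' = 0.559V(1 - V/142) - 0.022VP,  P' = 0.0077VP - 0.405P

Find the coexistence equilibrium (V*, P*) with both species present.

V* ≈ 52.6, P* ≈ 16

From dP/dt = 0 with P > 0: 0.0077V* = 0.405, so V* = 52.6.
Substitute into dV/dt = 0: 0.559(1 - 52.6/142) = 0.022P*.
The bracket is 0.63, giving P* = 0.352/0.022 = 16.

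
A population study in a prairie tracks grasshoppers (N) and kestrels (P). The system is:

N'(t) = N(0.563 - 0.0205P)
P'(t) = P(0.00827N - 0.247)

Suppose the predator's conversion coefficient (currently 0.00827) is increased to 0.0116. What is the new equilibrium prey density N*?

N* ≈ 21.3

At the interior fixed point, setting dP/dt = 0 with P > 0 fixes N* = (predator death rate)/(NP coefficient) — independent of the other coefficients.
With the change, N* = 0.247/0.0116 = 21.3; it falls from 29.9.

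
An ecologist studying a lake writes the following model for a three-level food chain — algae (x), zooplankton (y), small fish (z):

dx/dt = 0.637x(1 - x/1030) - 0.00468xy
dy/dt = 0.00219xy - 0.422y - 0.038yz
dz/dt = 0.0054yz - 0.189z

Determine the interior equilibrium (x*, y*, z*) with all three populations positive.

From dz/dt = 0: 0.0054y* = 0.189, so y* = 35.
From dx/dt = 0: 0.637(1 - x*/1030) = 0.00468·35, giving x* = 1030·(1 - 0.257) = 765.
From dy/dt = 0: 0.00219·765 - 0.422 = 0.038z*, so z* = 1.25/0.038 = 33.

x* ≈ 765, y* ≈ 35, z* ≈ 33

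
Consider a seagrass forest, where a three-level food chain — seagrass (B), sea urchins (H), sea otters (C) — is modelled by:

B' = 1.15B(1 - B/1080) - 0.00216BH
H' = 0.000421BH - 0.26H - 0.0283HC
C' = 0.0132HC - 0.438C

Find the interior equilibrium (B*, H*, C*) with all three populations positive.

From dC/dt = 0: 0.0132H* = 0.438, so H* = 33.2.
From dB/dt = 0: 1.15(1 - B*/1080) = 0.00216·33.2, giving B* = 1080·(1 - 0.0623) = 1010.
From dH/dt = 0: 0.000421·1010 - 0.26 = 0.0283C*, so C* = 0.166/0.0283 = 5.88.

B* ≈ 1010, H* ≈ 33.2, C* ≈ 5.88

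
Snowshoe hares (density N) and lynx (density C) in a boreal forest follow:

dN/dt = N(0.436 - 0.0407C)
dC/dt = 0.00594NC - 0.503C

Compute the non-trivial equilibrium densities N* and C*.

Set dC/dt = 0 with C > 0: 0.00594N - 0.503 = 0, so N* = 0.503/0.00594 = 84.7.
Set dN/dt = 0 with N > 0: 0.436 - 0.0407C = 0, so C* = 0.436/0.0407 = 10.7.

N* ≈ 84.7, C* ≈ 10.7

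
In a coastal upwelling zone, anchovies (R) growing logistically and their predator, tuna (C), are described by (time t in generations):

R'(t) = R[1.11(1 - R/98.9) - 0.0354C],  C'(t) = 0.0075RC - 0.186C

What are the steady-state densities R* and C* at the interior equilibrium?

R* ≈ 24.8, C* ≈ 23.5

From dC/dt = 0 with C > 0: 0.0075R* = 0.186, so R* = 24.8.
Substitute into dR/dt = 0: 1.11(1 - 24.8/98.9) = 0.0354C*.
The bracket is 0.749, giving C* = 0.832/0.0354 = 23.5.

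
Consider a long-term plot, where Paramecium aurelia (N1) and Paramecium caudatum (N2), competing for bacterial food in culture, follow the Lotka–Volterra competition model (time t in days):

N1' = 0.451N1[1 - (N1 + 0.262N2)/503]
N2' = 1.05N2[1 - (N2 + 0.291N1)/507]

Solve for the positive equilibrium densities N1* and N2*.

Setting both brackets to zero gives the nullclines N1 + 0.262N2 = 503 and 0.291N1 + N2 = 507.
Substituting N2 = 507 - 0.291N1 into the first: N1(1 - 0.262·0.291) = 503 - 0.262·507.
So N1* = 370/0.924 = 401, and then N2* = 507 - 0.291·401 = 390.

N1* ≈ 401, N2* ≈ 390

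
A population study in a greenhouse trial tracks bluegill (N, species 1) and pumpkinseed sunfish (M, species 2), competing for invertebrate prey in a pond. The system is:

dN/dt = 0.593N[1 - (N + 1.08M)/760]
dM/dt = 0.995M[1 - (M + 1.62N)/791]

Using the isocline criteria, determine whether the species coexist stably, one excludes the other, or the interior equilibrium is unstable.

Compare the nullcline intercepts: K1/α12 = 760/1.08 = 704 < K2 = 791; K2/α21 = 791/1.62 = 488 < K1 = 760.
Since both are reversed, neither can invade when rare; the interior point is a saddle.

unstable coexistence (outcome depends on initial conditions)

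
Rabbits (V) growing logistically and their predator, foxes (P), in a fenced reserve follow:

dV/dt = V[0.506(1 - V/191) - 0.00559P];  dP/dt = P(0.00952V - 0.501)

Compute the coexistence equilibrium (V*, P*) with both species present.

V* ≈ 52.6, P* ≈ 65.6

From dP/dt = 0 with P > 0: 0.00952V* = 0.501, so V* = 52.6.
Substitute into dV/dt = 0: 0.506(1 - 52.6/191) = 0.00559P*.
The bracket is 0.724, giving P* = 0.367/0.00559 = 65.6.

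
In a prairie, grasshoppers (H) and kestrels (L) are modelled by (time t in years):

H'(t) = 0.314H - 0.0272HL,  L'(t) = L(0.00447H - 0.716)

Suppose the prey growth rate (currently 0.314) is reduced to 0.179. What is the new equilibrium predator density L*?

L* ≈ 6.58

At the interior fixed point, setting dH/dt = 0 with H > 0 fixes L* = (prey growth rate)/(HL coefficient) — independent of the other coefficients.
With the change, L* = 0.179/0.0272 = 6.58; it falls from 11.5.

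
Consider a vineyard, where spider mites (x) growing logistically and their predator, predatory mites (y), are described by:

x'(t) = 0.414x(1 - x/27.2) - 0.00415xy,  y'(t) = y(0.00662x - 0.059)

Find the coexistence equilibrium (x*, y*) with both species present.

From dy/dt = 0 with y > 0: 0.00662x* = 0.059, so x* = 8.91.
Substitute into dx/dt = 0: 0.414(1 - 8.91/27.2) = 0.00415y*.
The bracket is 0.672, giving y* = 0.278/0.00415 = 67.1.

x* ≈ 8.91, y* ≈ 67.1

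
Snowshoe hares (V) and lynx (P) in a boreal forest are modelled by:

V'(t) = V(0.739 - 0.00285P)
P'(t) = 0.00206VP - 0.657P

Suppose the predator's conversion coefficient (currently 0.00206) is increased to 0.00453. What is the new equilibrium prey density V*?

At the interior fixed point, setting dP/dt = 0 with P > 0 fixes V* = (predator death rate)/(VP coefficient) — independent of the other coefficients.
With the change, V* = 0.657/0.00453 = 145; it falls from 319.

V* ≈ 145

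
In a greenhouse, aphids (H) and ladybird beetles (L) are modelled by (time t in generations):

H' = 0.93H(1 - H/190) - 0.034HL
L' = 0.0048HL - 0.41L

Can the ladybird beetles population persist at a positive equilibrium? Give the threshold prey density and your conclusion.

Threshold H = 85.4; K > 85.4, so yes, the predator persists.

The predator equation gives dL/dt > 0 only when H > 0.41/0.0048 = 85.4.
Without the predator, H → K = 190. Since 190 > 85.4, the predator can invade and persist.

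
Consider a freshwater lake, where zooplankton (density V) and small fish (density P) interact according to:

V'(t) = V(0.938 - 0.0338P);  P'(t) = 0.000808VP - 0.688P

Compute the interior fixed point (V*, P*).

Set dP/dt = 0 with P > 0: 0.000808V - 0.688 = 0, so V* = 0.688/0.000808 = 851.
Set dV/dt = 0 with V > 0: 0.938 - 0.0338P = 0, so P* = 0.938/0.0338 = 27.8.

V* ≈ 851, P* ≈ 27.8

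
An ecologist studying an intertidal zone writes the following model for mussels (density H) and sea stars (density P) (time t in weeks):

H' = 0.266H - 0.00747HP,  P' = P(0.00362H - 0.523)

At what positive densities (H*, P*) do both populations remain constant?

H* ≈ 144, P* ≈ 35.6

Set dP/dt = 0 with P > 0: 0.00362H - 0.523 = 0, so H* = 0.523/0.00362 = 144.
Set dH/dt = 0 with H > 0: 0.266 - 0.00747P = 0, so P* = 0.266/0.00747 = 35.6.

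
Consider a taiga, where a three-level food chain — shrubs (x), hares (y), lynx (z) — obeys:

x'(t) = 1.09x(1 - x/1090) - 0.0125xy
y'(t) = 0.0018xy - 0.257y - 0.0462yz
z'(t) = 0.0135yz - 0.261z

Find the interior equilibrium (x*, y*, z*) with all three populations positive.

x* ≈ 848, y* ≈ 19.3, z* ≈ 27.5

From dz/dt = 0: 0.0135y* = 0.261, so y* = 19.3.
From dx/dt = 0: 1.09(1 - x*/1090) = 0.0125·19.3, giving x* = 1090·(1 - 0.222) = 848.
From dy/dt = 0: 0.0018·848 - 0.257 = 0.0462z*, so z* = 1.27/0.0462 = 27.5.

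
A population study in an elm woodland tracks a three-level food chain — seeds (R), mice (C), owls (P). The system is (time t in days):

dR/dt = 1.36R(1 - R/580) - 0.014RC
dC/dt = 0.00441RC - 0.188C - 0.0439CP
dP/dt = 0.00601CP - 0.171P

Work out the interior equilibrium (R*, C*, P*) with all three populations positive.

R* ≈ 410, C* ≈ 28.5, P* ≈ 36.9

From dP/dt = 0: 0.00601C* = 0.171, so C* = 28.5.
From dR/dt = 0: 1.36(1 - R*/580) = 0.014·28.5, giving R* = 580·(1 - 0.293) = 410.
From dC/dt = 0: 0.00441·410 - 0.188 = 0.0439P*, so P* = 1.62/0.0439 = 36.9.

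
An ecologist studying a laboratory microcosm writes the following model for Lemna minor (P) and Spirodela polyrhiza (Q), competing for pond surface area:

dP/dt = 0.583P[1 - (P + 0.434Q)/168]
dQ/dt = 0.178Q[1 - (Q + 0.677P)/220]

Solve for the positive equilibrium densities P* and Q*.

Setting both brackets to zero gives the nullclines P + 0.434Q = 168 and 0.677P + Q = 220.
Substituting Q = 220 - 0.677P into the first: P(1 - 0.434·0.677) = 168 - 0.434·220.
So P* = 72.5/0.706 = 103, and then Q* = 220 - 0.677·103 = 150.

P* ≈ 103, Q* ≈ 150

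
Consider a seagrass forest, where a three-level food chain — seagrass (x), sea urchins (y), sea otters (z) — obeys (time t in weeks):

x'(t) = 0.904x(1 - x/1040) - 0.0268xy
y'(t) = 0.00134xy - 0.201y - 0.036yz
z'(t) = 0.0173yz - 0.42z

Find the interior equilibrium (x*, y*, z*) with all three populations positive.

From dz/dt = 0: 0.0173y* = 0.42, so y* = 24.3.
From dx/dt = 0: 0.904(1 - x*/1040) = 0.0268·24.3, giving x* = 1040·(1 - 0.72) = 291.
From dy/dt = 0: 0.00134·291 - 0.201 = 0.036z*, so z* = 0.19/0.036 = 5.27.

x* ≈ 291, y* ≈ 24.3, z* ≈ 5.27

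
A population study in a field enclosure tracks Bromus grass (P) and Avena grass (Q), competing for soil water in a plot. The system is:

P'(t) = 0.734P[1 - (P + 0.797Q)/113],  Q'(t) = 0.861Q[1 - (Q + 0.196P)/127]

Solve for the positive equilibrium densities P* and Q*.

P* ≈ 14, Q* ≈ 124

Setting both brackets to zero gives the nullclines P + 0.797Q = 113 and 0.196P + Q = 127.
Substituting Q = 127 - 0.196P into the first: P(1 - 0.797·0.196) = 113 - 0.797·127.
So P* = 11.8/0.844 = 14, and then Q* = 127 - 0.196·14 = 124.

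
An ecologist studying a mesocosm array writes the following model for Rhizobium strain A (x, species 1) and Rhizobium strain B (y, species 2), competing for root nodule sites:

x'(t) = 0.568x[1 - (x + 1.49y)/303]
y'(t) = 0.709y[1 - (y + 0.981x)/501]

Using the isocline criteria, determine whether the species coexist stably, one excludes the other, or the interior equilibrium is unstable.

Compare the nullcline intercepts: K1/α12 = 303/1.49 = 203 < K2 = 501; K2/α21 = 501/0.981 = 511 > K1 = 303.
Since the inequalities point opposite ways, species 2 can invade but species 1 cannot.

species 2 excludes species 1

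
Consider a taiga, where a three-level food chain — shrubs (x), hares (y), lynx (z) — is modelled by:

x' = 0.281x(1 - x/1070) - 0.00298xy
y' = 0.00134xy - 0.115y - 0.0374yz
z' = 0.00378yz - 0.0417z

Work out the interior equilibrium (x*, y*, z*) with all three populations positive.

From dz/dt = 0: 0.00378y* = 0.0417, so y* = 11.
From dx/dt = 0: 0.281(1 - x*/1070) = 0.00298·11, giving x* = 1070·(1 - 0.117) = 945.
From dy/dt = 0: 0.00134·945 - 0.115 = 0.0374z*, so z* = 1.15/0.0374 = 30.8.

x* ≈ 945, y* ≈ 11, z* ≈ 30.8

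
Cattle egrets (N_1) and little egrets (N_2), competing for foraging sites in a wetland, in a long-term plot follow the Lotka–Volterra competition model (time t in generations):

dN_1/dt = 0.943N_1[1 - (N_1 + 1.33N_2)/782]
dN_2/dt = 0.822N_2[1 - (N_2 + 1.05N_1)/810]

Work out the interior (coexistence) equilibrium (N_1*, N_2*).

N_1* ≈ 745, N_2* ≈ 28

Setting both brackets to zero gives the nullclines N_1 + 1.33N_2 = 782 and 1.05N_1 + N_2 = 810.
Substituting N_2 = 810 - 1.05N_1 into the first: N_1(1 - 1.33·1.05) = 782 - 1.33·810.
So N_1* = -295/-0.397 = 745, and then N_2* = 810 - 1.05·745 = 28.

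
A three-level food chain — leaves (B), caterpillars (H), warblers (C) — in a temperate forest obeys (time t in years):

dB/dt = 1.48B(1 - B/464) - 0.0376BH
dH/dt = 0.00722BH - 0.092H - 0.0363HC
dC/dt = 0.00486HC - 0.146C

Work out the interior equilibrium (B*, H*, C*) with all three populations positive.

From dC/dt = 0: 0.00486H* = 0.146, so H* = 30.
From dB/dt = 0: 1.48(1 - B*/464) = 0.0376·30, giving B* = 464·(1 - 0.763) = 110.
From dH/dt = 0: 0.00722·110 - 0.092 = 0.0363C*, so C* = 0.701/0.0363 = 19.3.

B* ≈ 110, H* ≈ 30, C* ≈ 19.3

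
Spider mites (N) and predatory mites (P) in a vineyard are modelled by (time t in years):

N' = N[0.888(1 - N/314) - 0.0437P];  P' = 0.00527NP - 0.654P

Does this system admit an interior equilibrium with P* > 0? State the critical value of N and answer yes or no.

Threshold N = 124; K > 124, so yes, the predator persists.

The predator equation gives dP/dt > 0 only when N > 0.654/0.00527 = 124.
Without the predator, N → K = 314. Since 314 > 124, the predator can invade and persist.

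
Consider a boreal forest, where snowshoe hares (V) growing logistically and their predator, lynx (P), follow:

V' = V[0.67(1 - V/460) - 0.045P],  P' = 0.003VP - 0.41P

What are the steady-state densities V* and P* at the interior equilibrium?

From dP/dt = 0 with P > 0: 0.003V* = 0.41, so V* = 137.
Substitute into dV/dt = 0: 0.67(1 - 137/460) = 0.045P*.
The bracket is 0.703, giving P* = 0.471/0.045 = 10.5.

V* ≈ 137, P* ≈ 10.5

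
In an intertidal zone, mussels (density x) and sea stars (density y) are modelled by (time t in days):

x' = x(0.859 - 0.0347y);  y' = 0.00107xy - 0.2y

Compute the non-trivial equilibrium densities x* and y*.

Set dy/dt = 0 with y > 0: 0.00107x - 0.2 = 0, so x* = 0.2/0.00107 = 187.
Set dx/dt = 0 with x > 0: 0.859 - 0.0347y = 0, so y* = 0.859/0.0347 = 24.8.

x* ≈ 187, y* ≈ 24.8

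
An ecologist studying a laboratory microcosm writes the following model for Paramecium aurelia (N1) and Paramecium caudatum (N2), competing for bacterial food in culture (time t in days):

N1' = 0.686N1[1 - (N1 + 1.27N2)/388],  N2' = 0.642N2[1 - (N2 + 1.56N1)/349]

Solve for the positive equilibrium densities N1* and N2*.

N1* ≈ 56.3, N2* ≈ 261

Setting both brackets to zero gives the nullclines N1 + 1.27N2 = 388 and 1.56N1 + N2 = 349.
Substituting N2 = 349 - 1.56N1 into the first: N1(1 - 1.27·1.56) = 388 - 1.27·349.
So N1* = -55.2/-0.981 = 56.3, and then N2* = 349 - 1.56·56.3 = 261.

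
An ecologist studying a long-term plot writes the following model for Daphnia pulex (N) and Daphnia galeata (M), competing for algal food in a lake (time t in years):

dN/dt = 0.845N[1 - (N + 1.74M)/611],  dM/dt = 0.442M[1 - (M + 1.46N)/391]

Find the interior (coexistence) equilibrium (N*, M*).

N* ≈ 45, M* ≈ 325

Setting both brackets to zero gives the nullclines N + 1.74M = 611 and 1.46N + M = 391.
Substituting M = 391 - 1.46N into the first: N(1 - 1.74·1.46) = 611 - 1.74·391.
So N* = -69.3/-1.54 = 45, and then M* = 391 - 1.46·45 = 325.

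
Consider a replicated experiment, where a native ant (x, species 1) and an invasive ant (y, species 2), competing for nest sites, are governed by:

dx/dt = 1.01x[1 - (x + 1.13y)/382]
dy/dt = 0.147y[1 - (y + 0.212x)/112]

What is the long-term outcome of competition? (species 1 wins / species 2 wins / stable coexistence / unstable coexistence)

Compare the nullcline intercepts: K1/α12 = 382/1.13 = 338 > K2 = 112; K2/α21 = 112/0.212 = 528 > K1 = 382.
Since both inequalities hold, each species can invade when rare, so the interior equilibrium is stable.

stable coexistence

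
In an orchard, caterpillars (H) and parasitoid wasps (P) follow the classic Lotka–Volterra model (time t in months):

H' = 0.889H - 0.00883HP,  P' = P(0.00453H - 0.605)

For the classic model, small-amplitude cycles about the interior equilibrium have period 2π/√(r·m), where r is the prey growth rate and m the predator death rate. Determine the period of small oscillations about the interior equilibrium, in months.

Here r = 0.889 and m = 0.605, so r·m = 0.538.
ω = √0.538 = 0.733 per month, hence T = 2π/ω ≈ 8.57 months.

T ≈ 8.57 months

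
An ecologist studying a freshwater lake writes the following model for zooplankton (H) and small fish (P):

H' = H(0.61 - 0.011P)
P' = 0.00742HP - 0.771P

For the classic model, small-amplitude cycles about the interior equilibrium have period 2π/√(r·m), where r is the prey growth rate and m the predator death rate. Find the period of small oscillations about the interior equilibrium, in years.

T ≈ 9.16 years

Here r = 0.61 and m = 0.771, so r·m = 0.47.
ω = √0.47 = 0.686 per year, hence T = 2π/ω ≈ 9.16 years.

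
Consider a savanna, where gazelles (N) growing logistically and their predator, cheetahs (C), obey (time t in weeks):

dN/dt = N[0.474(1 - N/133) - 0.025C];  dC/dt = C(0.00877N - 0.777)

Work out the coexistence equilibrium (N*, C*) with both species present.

From dC/dt = 0 with C > 0: 0.00877N* = 0.777, so N* = 88.6.
Substitute into dN/dt = 0: 0.474(1 - 88.6/133) = 0.025C*.
The bracket is 0.334, giving C* = 0.158/0.025 = 6.33.

N* ≈ 88.6, C* ≈ 6.33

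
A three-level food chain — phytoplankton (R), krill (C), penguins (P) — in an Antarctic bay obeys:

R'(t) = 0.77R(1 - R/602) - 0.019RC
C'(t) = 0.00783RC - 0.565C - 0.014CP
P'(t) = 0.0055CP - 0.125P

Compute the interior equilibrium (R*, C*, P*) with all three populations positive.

R* ≈ 264, C* ≈ 22.7, P* ≈ 108

From dP/dt = 0: 0.0055C* = 0.125, so C* = 22.7.
From dR/dt = 0: 0.77(1 - R*/602) = 0.019·22.7, giving R* = 602·(1 - 0.561) = 264.
From dC/dt = 0: 0.00783·264 - 0.565 = 0.014P*, so P* = 1.51/0.014 = 108.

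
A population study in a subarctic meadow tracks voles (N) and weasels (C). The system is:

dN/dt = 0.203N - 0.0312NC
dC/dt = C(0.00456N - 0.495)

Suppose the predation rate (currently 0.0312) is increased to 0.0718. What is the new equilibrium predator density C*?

C* ≈ 2.83

At the interior fixed point, setting dN/dt = 0 with N > 0 fixes C* = (prey growth rate)/(NC coefficient) — independent of the other coefficients.
With the change, C* = 0.203/0.0718 = 2.83; it falls from 6.51.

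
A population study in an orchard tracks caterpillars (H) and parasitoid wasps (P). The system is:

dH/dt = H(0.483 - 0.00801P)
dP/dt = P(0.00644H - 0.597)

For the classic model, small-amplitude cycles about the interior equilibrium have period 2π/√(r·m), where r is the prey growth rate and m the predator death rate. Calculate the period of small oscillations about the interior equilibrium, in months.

Here r = 0.483 and m = 0.597, so r·m = 0.288.
ω = √0.288 = 0.537 per month, hence T = 2π/ω ≈ 11.7 months.

T ≈ 11.7 months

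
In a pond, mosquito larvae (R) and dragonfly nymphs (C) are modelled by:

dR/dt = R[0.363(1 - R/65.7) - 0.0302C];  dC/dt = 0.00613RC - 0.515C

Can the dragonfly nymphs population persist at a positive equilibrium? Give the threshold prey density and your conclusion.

Threshold R = 84; K < 84, so no, the predator goes extinct.

The predator equation gives dC/dt > 0 only when R > 0.515/0.00613 = 84.
Without the predator, R → K = 65.7. Since 65.7 < 84, the predator cannot invade.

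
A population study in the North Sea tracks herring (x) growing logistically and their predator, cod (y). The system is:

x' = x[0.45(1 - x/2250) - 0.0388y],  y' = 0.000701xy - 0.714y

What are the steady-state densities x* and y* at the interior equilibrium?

From dy/dt = 0 with y > 0: 0.000701x* = 0.714, so x* = 1020.
Substitute into dx/dt = 0: 0.45(1 - 1020/2250) = 0.0388y*.
The bracket is 0.547, giving y* = 0.246/0.0388 = 6.35.

x* ≈ 1020, y* ≈ 6.35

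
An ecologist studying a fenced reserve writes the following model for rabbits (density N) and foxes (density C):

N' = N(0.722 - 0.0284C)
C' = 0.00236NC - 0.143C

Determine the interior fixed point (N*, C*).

N* ≈ 60.6, C* ≈ 25.4

Set dC/dt = 0 with C > 0: 0.00236N - 0.143 = 0, so N* = 0.143/0.00236 = 60.6.
Set dN/dt = 0 with N > 0: 0.722 - 0.0284C = 0, so C* = 0.722/0.0284 = 25.4.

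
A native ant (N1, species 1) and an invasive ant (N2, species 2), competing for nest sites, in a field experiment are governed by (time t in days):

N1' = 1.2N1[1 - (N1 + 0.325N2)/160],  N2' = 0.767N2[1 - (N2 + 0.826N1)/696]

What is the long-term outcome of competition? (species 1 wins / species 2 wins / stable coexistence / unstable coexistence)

Compare the nullcline intercepts: K1/α12 = 160/0.325 = 492 < K2 = 696; K2/α21 = 696/0.826 = 843 > K1 = 160.
Since the inequalities point opposite ways, species 2 can invade but species 1 cannot.

species 2 excludes species 1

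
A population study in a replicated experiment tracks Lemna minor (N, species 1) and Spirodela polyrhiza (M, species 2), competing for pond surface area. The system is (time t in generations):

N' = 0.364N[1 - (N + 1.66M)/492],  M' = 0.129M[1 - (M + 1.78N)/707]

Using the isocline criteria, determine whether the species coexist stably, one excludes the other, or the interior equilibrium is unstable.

Compare the nullcline intercepts: K1/α12 = 492/1.66 = 296 < K2 = 707; K2/α21 = 707/1.78 = 397 < K1 = 492.
Since both are reversed, neither can invade when rare; the interior point is a saddle.

unstable coexistence (outcome depends on initial conditions)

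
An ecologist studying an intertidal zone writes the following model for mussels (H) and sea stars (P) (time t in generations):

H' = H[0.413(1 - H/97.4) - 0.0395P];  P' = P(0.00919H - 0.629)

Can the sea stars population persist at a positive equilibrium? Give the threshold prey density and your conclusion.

Threshold H = 68.4; K > 68.4, so yes, the predator persists.

The predator equation gives dP/dt > 0 only when H > 0.629/0.00919 = 68.4.
Without the predator, H → K = 97.4. Since 97.4 > 68.4, the predator can invade and persist.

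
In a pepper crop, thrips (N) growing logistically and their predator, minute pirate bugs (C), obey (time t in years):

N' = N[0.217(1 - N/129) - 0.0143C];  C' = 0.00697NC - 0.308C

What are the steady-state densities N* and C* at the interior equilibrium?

N* ≈ 44.2, C* ≈ 9.98

From dC/dt = 0 with C > 0: 0.00697N* = 0.308, so N* = 44.2.
Substitute into dN/dt = 0: 0.217(1 - 44.2/129) = 0.0143C*.
The bracket is 0.657, giving C* = 0.143/0.0143 = 9.98.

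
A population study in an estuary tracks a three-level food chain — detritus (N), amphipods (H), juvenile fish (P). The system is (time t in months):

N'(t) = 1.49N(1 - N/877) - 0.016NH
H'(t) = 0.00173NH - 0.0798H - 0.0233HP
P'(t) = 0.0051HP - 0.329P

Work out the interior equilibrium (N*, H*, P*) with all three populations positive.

N* ≈ 269, H* ≈ 64.5, P* ≈ 16.6

From dP/dt = 0: 0.0051H* = 0.329, so H* = 64.5.
From dN/dt = 0: 1.49(1 - N*/877) = 0.016·64.5, giving N* = 877·(1 - 0.693) = 269.
From dH/dt = 0: 0.00173·269 - 0.0798 = 0.0233P*, so P* = 0.386/0.0233 = 16.6.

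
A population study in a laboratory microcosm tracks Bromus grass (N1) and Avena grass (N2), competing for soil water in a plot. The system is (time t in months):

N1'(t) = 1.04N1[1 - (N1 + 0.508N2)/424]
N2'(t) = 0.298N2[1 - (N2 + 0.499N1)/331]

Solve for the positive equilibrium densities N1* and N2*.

N1* ≈ 343, N2* ≈ 160

Setting both brackets to zero gives the nullclines N1 + 0.508N2 = 424 and 0.499N1 + N2 = 331.
Substituting N2 = 331 - 0.499N1 into the first: N1(1 - 0.508·0.499) = 424 - 0.508·331.
So N1* = 256/0.747 = 343, and then N2* = 331 - 0.499·343 = 160.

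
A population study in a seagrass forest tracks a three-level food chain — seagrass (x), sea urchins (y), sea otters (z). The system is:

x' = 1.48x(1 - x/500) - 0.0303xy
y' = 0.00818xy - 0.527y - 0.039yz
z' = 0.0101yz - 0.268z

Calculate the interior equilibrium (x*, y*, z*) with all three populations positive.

x* ≈ 228, y* ≈ 26.5, z* ≈ 34.4

From dz/dt = 0: 0.0101y* = 0.268, so y* = 26.5.
From dx/dt = 0: 1.48(1 - x*/500) = 0.0303·26.5, giving x* = 500·(1 - 0.543) = 228.
From dy/dt = 0: 0.00818·228 - 0.527 = 0.039z*, so z* = 1.34/0.039 = 34.4.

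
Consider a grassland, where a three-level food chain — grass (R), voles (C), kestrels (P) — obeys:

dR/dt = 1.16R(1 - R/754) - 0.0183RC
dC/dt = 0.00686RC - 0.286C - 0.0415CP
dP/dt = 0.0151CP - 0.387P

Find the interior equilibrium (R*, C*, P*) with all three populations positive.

R* ≈ 449, C* ≈ 25.6, P* ≈ 67.4

From dP/dt = 0: 0.0151C* = 0.387, so C* = 25.6.
From dR/dt = 0: 1.16(1 - R*/754) = 0.0183·25.6, giving R* = 754·(1 - 0.404) = 449.
From dC/dt = 0: 0.00686·449 - 0.286 = 0.0415P*, so P* = 2.8/0.0415 = 67.4.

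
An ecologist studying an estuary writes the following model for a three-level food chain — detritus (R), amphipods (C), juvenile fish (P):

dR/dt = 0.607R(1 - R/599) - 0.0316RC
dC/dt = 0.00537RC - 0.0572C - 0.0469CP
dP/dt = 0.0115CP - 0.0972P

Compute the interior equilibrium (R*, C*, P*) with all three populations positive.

R* ≈ 335, C* ≈ 8.45, P* ≈ 37.2

From dP/dt = 0: 0.0115C* = 0.0972, so C* = 8.45.
From dR/dt = 0: 0.607(1 - R*/599) = 0.0316·8.45, giving R* = 599·(1 - 0.44) = 335.
From dC/dt = 0: 0.00537·335 - 0.0572 = 0.0469P*, so P* = 1.74/0.0469 = 37.2.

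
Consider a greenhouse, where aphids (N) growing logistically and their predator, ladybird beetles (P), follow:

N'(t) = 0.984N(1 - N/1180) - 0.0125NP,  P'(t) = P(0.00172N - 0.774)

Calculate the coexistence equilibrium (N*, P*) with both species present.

From dP/dt = 0 with P > 0: 0.00172N* = 0.774, so N* = 450.
Substitute into dN/dt = 0: 0.984(1 - 450/1180) = 0.0125P*.
The bracket is 0.619, giving P* = 0.609/0.0125 = 48.7.

N* ≈ 450, P* ≈ 48.7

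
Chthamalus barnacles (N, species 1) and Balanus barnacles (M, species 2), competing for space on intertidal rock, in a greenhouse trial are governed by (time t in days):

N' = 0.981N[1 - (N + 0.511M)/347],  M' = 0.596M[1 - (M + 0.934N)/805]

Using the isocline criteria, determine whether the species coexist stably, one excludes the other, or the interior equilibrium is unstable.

Compare the nullcline intercepts: K1/α12 = 347/0.511 = 679 < K2 = 805; K2/α21 = 805/0.934 = 862 > K1 = 347.
Since the inequalities point opposite ways, species 2 can invade but species 1 cannot.

species 2 excludes species 1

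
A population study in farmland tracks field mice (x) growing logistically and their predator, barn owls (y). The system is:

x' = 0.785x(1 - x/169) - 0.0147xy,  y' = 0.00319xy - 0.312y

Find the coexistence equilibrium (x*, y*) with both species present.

x* ≈ 97.8, y* ≈ 22.5

From dy/dt = 0 with y > 0: 0.00319x* = 0.312, so x* = 97.8.
Substitute into dx/dt = 0: 0.785(1 - 97.8/169) = 0.0147y*.
The bracket is 0.421, giving y* = 0.331/0.0147 = 22.5.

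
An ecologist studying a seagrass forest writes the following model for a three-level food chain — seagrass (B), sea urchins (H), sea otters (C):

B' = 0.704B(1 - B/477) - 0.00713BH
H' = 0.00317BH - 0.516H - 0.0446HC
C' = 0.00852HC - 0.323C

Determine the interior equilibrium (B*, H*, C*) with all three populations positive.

B* ≈ 294, H* ≈ 37.9, C* ≈ 9.32

From dC/dt = 0: 0.00852H* = 0.323, so H* = 37.9.
From dB/dt = 0: 0.704(1 - B*/477) = 0.00713·37.9, giving B* = 477·(1 - 0.384) = 294.
From dH/dt = 0: 0.00317·294 - 0.516 = 0.0446C*, so C* = 0.416/0.0446 = 9.32.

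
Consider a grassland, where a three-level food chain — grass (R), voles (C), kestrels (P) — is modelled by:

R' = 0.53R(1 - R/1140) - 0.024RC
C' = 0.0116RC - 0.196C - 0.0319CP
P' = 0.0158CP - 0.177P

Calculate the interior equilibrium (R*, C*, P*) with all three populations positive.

From dP/dt = 0: 0.0158C* = 0.177, so C* = 11.2.
From dR/dt = 0: 0.53(1 - R*/1140) = 0.024·11.2, giving R* = 1140·(1 - 0.507) = 562.
From dC/dt = 0: 0.0116·562 - 0.196 = 0.0319P*, so P* = 6.32/0.0319 = 198.

R* ≈ 562, C* ≈ 11.2, P* ≈ 198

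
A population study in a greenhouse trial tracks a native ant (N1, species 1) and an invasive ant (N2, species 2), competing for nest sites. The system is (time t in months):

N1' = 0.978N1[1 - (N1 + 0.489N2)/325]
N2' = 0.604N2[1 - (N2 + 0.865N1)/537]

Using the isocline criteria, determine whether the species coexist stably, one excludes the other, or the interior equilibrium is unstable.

Compare the nullcline intercepts: K1/α12 = 325/0.489 = 665 > K2 = 537; K2/α21 = 537/0.865 = 621 > K1 = 325.
Since both inequalities hold, each species can invade when rare, so the interior equilibrium is stable.

stable coexistence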